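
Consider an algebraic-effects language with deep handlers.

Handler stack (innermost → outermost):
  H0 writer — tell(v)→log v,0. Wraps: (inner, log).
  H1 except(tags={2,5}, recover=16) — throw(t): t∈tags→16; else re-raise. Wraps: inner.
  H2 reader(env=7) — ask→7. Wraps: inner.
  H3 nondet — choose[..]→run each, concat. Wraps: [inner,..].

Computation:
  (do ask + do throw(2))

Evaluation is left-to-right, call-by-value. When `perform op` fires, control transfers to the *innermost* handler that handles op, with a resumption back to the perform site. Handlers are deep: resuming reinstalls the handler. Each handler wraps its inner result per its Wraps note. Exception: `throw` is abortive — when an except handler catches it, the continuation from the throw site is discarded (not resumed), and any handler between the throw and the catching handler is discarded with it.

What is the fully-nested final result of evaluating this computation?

Step-by-step:
ask @ H2 ⇒ 7
throw(2) @ H1 caught ⇒ 16
H2 returns 16
H3 returns [16]
= [16]

Answer: [16]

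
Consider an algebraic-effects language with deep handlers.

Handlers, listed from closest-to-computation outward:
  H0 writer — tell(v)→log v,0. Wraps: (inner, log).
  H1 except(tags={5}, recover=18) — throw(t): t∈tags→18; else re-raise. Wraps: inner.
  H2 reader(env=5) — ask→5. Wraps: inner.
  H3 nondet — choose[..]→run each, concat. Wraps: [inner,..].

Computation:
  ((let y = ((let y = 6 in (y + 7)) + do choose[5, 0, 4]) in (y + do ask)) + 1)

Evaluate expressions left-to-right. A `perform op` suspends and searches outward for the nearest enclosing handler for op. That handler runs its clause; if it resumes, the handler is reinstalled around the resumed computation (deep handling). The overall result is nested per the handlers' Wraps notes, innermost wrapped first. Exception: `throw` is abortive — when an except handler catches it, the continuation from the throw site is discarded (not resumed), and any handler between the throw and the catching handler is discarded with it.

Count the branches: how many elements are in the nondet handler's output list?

Answer: 3

Working:
choose[5, 0, 4] @ H3
  branch[0] choose=5:
    ask @ H2 ⇒ 5
    H0 returns (24, ())
    H1 returns (24, ())
    H2 returns (24, ())
    H3 returns [(24, ())]
  branch[1] choose=0:
    ask @ H2 ⇒ 5
    H0 returns (19, ())
    H1 returns (19, ())
    H2 returns (19, ())
    H3 returns [(19, ())]
  branch[2] choose=4:
    ask @ H2 ⇒ 5
    H0 returns (23, ())
    H1 returns (23, ())
    H2 returns (23, ())
    H3 returns [(23, ())]
= [(24, ()), (19, ()), (23, ())]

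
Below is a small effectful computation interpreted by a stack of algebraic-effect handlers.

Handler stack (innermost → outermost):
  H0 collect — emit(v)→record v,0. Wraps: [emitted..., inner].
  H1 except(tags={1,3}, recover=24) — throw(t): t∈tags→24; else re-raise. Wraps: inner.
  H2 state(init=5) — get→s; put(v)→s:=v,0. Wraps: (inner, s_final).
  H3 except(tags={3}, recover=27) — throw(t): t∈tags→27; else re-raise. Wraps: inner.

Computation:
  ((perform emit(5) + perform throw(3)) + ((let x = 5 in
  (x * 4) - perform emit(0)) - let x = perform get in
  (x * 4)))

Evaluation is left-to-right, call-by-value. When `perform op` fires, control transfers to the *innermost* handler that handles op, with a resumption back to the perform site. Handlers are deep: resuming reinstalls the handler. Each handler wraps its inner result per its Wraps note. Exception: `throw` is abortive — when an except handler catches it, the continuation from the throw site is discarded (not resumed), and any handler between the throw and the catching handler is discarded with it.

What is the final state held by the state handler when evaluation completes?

Working:
emit(5) @ H0 ⇒ out+=5
throw(3) @ H1 caught ⇒ 24
H2 returns (24, 5)
H3 returns (24, 5)
= (24, 5)

Answer: 5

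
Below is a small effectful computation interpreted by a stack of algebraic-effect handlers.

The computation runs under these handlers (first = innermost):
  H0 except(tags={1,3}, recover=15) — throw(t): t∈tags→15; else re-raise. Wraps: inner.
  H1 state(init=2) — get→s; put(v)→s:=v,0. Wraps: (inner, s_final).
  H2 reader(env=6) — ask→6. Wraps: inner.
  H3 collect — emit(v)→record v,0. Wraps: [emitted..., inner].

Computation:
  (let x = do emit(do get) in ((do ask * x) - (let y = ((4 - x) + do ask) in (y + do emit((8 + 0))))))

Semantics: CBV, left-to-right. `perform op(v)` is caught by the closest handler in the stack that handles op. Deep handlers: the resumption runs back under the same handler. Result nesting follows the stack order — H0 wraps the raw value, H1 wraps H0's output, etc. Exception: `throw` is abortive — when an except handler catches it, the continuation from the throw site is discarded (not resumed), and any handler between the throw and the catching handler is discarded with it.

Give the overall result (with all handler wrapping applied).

Evaluation trace:
get @ H1 ⇒ 2
emit(2) @ H3 ⇒ out+=2
ask @ H2 ⇒ 6
ask @ H2 ⇒ 6
emit(8) @ H3 ⇒ out+=8
H0 returns -10
H1 returns (-10, 2)
H2 returns (-10, 2)
H3 returns [2, 8, (-10, 2)]
= [2, 8, (-10, 2)]

Answer: [2, 8, (-10, 2)]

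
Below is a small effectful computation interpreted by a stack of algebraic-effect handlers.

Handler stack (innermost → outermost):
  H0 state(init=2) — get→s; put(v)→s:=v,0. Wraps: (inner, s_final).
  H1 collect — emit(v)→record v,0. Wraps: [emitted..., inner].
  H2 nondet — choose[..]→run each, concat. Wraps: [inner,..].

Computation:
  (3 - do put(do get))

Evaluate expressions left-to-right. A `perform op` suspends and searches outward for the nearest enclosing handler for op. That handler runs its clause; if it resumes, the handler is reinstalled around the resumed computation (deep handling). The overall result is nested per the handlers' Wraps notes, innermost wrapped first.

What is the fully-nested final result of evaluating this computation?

Answer: [[(3, 2)]]

Step-by-step:
get @ H0 ⇒ 2
put(2) @ H0 ⇒ s:=2
H0 returns (3, 2)
H1 returns [(3, 2)]
H2 returns [[(3, 2)]]
= [[(3, 2)]]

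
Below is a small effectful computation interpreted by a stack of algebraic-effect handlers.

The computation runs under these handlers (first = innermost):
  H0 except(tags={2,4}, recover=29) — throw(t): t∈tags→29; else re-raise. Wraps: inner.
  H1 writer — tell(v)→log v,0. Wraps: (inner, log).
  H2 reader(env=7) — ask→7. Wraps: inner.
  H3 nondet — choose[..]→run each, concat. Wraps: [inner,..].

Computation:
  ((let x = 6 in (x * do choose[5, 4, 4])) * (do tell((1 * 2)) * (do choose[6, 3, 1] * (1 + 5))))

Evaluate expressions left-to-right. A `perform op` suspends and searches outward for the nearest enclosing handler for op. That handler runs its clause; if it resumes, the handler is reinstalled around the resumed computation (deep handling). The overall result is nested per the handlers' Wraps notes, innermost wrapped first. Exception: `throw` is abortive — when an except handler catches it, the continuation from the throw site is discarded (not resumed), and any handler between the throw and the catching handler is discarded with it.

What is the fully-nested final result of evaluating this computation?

Evaluation trace:
choose[5, 4, 4] @ H3
  branch[0] choose=5:
    tell(2) @ H1 ⇒ log+=2
    choose[6, 3, 1] @ H3
      branch[0] choose=6:
        H0 returns 0
        H1 returns (0, (2))
        H2 returns (0, (2))
        H3 returns [(0, (2))]
      branch[1] choose=3:
        H0 returns 0
        H1 returns (0, (2))
        H2 returns (0, (2))
        H3 returns [(0, (2))]
      branch[2] choose=1:
        H0 returns 0
        H1 returns (0, (2))
        H2 returns (0, (2))
        H3 returns [(0, (2))]
  branch[1] choose=4:
    tell(2) @ H1 ⇒ log+=2
    choose[6, 3, 1] @ H3
      branch[0] choose=6:
        H0 returns 0
        H1 returns (0, (2))
        H2 returns (0, (2))
        H3 returns [(0, (2))]
      branch[1] choose=3:
        H0 returns 0
        H1 returns (0, (2))
        H2 returns (0, (2))
        H3 returns [(0, (2))]
      branch[2] choose=1:
        H0 returns 0
        H1 returns (0, (2))
        H2 returns (0, (2))
        H3 returns [(0, (2))]
  branch[2] choose=4:
    tell(2) @ H1 ⇒ log+=2
    choose[6, 3, 1] @ H3
      branch[0] choose=6:
        H0 returns 0
        H1 returns (0, (2))
        H2 returns (0, (2))
        H3 returns [(0, (2))]
      branch[1] choose=3:
        H0 returns 0
        H1 returns (0, (2))
        H2 returns (0, (2))
        H3 returns [(0, (2))]
      branch[2] choose=1:
        H0 returns 0
        H1 returns (0, (2))
        H2 returns (0, (2))
        H3 returns [(0, (2))]
= [(0, (2)), (0, (2)), (0, (2)), (0, (2)), (0, (2)), (0, (2)), (0, (2)), (0, (2)), (0, (2))]

Answer: [(0, (2)), (0, (2)), (0, (2)), (0, (2)), (0, (2)), (0, (2)), (0, (2)), (0, (2)), (0, (2))]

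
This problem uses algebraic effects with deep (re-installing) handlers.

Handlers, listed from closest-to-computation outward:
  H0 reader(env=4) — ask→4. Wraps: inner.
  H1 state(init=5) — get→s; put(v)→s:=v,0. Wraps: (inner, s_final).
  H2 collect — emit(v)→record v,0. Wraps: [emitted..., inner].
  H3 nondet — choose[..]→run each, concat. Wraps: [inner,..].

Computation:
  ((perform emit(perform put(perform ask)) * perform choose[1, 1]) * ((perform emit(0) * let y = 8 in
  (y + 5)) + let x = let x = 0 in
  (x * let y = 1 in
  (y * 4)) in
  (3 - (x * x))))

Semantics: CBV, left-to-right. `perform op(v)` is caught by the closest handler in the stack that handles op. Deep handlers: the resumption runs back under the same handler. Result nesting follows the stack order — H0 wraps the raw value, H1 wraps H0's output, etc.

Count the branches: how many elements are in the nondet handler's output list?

Working:
ask @ H0 ⇒ 4
put(4) @ H1 ⇒ s:=4
emit(0) @ H2 ⇒ out+=0
choose[1, 1] @ H3
  branch[0] choose=1:
    emit(0) @ H2 ⇒ out+=0
    H0 returns 0
    H1 returns (0, 4)
    H2 returns [0, 0, (0, 4)]
    H3 returns [[0, 0, (0, 4)]]
  branch[1] choose=1:
    emit(0) @ H2 ⇒ out+=0
    H0 returns 0
    H1 returns (0, 4)
    H2 returns [0, 0, (0, 4)]
    H3 returns [[0, 0, (0, 4)]]
= [[0, 0, (0, 4)], [0, 0, (0, 4)]]

Answer: 2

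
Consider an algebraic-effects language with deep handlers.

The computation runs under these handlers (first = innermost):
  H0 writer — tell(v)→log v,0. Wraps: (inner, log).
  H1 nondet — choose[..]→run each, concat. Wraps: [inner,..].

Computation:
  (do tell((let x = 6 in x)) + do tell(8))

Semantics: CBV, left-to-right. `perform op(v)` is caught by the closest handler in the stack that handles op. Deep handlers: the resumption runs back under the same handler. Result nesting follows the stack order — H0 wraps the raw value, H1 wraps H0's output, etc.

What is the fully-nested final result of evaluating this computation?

Working:
tell(6) @ H0 ⇒ log+=6
tell(8) @ H0 ⇒ log+=8
H0 returns (0, (6, 8))
H1 returns [(0, (6, 8))]
= [(0, (6, 8))]

Answer: [(0, (6, 8))]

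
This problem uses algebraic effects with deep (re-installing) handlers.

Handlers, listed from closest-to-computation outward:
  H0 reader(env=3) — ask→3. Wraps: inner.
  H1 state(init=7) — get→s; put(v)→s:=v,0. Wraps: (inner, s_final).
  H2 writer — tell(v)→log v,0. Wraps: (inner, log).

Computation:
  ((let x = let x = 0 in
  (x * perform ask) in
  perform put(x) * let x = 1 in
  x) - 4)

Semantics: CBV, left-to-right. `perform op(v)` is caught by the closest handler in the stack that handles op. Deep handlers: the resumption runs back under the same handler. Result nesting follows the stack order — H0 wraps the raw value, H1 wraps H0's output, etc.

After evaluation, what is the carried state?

Working:
ask @ H0 ⇒ 3
put(0) @ H1 ⇒ s:=0
H0 returns -4
H1 returns (-4, 0)
H2 returns ((-4, 0), ())
= ((-4, 0), ())

Answer: 0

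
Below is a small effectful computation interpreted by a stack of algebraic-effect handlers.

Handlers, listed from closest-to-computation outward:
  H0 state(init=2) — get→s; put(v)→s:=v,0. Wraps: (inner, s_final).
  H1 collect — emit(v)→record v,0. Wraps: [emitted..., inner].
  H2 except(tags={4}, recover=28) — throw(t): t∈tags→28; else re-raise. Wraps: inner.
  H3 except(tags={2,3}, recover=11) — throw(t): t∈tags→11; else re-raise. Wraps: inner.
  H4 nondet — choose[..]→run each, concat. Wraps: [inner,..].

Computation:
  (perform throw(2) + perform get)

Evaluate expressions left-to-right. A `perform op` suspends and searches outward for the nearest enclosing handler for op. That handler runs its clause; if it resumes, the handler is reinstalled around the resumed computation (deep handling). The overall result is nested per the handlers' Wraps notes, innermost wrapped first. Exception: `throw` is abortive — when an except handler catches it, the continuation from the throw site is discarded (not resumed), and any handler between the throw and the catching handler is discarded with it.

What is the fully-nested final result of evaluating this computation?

Answer: [11]

Step-by-step:
throw(2) @ H2 re-raised
throw(2) @ H3 caught ⇒ 11
H4 returns [11]
= [11]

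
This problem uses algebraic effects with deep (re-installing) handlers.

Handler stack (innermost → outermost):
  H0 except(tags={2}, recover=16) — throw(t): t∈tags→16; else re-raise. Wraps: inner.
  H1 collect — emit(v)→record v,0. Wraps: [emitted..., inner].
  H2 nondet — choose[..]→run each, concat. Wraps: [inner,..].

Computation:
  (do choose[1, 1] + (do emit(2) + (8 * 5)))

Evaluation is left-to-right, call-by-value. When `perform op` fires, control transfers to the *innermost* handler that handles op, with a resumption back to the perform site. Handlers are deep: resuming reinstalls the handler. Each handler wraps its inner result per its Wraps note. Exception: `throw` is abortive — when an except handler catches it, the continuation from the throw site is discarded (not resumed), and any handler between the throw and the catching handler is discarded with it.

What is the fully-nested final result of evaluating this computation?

Working:
choose[1, 1] @ H2
  branch[0] choose=1:
    emit(2) @ H1 ⇒ out+=2
    H0 returns 41
    H1 returns [2, 41]
    H2 returns [[2, 41]]
  branch[1] choose=1:
    emit(2) @ H1 ⇒ out+=2
    H0 returns 41
    H1 returns [2, 41]
    H2 returns [[2, 41]]
= [[2, 41], [2, 41]]

Answer: [[2, 41], [2, 41]]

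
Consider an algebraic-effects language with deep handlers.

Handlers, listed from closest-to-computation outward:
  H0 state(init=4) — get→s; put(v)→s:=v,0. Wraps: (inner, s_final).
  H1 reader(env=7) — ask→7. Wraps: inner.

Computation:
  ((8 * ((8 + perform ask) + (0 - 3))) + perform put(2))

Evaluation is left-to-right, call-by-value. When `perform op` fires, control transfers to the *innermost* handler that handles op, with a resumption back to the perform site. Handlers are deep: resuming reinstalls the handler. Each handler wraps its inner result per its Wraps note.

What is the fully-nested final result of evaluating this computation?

Evaluation trace:
ask @ H1 ⇒ 7
put(2) @ H0 ⇒ s:=2
H0 returns (96, 2)
H1 returns (96, 2)
= (96, 2)

Answer: (96, 2)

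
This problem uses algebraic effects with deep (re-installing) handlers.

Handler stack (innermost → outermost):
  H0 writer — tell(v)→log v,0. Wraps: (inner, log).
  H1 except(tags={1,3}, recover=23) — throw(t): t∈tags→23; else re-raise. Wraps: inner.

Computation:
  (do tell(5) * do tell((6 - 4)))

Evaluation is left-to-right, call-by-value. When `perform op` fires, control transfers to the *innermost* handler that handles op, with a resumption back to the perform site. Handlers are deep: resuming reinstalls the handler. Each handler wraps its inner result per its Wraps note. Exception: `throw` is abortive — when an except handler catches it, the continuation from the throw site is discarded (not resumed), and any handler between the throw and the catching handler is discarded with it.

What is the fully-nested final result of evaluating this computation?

Step-by-step:
tell(5) @ H0 ⇒ log+=5
tell(2) @ H0 ⇒ log+=2
H0 returns (0, (5, 2))
H1 returns (0, (5, 2))
= (0, (5, 2))

Answer: (0, (5, 2))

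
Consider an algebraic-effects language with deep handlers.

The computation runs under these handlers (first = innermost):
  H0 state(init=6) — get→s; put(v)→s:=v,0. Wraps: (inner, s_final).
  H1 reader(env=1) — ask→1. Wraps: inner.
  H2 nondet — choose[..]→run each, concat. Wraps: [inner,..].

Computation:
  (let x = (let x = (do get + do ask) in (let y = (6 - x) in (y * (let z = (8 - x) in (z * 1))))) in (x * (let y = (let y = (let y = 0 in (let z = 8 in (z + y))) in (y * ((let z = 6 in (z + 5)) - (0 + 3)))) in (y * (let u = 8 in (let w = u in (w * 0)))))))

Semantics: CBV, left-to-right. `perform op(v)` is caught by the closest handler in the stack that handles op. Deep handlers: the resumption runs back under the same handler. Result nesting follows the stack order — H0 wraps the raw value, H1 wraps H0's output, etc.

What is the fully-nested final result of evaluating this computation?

Evaluation trace:
get @ H0 ⇒ 6
ask @ H1 ⇒ 1
H0 returns (0, 6)
H1 returns (0, 6)
H2 returns [(0, 6)]
= [(0, 6)]

Answer: [(0, 6)]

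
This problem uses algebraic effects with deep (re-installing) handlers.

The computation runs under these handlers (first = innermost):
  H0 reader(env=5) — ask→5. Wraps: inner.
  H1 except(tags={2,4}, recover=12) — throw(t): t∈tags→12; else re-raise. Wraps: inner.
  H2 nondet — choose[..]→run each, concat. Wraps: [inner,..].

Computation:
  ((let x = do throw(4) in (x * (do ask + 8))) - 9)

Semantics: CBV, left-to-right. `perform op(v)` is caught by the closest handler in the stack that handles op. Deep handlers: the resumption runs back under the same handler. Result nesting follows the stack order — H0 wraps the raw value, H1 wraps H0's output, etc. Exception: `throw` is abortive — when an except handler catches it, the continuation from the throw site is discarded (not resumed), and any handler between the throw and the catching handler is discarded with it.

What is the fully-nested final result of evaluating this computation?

Step-by-step:
throw(4) @ H1 caught ⇒ 12
H2 returns [12]
= [12]

Answer: [12]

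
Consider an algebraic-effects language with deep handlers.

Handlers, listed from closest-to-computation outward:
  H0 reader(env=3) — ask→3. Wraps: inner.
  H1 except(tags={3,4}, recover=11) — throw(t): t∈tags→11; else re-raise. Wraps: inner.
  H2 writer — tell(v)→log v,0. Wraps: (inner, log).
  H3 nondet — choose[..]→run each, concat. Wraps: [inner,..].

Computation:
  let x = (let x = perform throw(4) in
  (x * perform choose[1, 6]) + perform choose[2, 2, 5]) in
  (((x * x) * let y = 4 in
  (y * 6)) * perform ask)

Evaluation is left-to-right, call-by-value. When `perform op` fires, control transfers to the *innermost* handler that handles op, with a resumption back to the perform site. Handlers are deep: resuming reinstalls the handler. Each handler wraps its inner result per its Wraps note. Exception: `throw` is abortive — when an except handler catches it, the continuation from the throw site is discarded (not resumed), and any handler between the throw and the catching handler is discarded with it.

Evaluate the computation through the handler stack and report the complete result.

Working:
throw(4) @ H1 caught ⇒ 11
H2 returns (11, ())
H3 returns [(11, ())]
= [(11, ())]

Answer: [(11, ())]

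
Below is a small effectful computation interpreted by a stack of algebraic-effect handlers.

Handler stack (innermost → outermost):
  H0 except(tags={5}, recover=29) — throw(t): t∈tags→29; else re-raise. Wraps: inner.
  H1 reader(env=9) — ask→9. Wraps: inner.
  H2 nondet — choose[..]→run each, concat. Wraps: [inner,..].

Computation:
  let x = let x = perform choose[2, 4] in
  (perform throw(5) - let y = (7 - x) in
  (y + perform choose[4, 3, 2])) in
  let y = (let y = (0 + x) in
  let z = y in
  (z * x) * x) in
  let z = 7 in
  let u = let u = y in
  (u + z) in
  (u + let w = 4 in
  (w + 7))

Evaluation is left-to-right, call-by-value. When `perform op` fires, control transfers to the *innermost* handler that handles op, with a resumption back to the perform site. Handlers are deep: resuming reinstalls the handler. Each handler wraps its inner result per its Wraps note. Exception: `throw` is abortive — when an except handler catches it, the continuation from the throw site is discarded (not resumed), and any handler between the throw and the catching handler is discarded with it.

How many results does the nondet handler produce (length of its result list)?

Working:
choose[2, 4] @ H2
  branch[0] choose=2:
    throw(5) @ H0 caught ⇒ 29
    H1 returns 29
    H2 returns [29]
  branch[1] choose=4:
    throw(5) @ H0 caught ⇒ 29
    H1 returns 29
    H2 returns [29]
= [29, 29]

Answer: 2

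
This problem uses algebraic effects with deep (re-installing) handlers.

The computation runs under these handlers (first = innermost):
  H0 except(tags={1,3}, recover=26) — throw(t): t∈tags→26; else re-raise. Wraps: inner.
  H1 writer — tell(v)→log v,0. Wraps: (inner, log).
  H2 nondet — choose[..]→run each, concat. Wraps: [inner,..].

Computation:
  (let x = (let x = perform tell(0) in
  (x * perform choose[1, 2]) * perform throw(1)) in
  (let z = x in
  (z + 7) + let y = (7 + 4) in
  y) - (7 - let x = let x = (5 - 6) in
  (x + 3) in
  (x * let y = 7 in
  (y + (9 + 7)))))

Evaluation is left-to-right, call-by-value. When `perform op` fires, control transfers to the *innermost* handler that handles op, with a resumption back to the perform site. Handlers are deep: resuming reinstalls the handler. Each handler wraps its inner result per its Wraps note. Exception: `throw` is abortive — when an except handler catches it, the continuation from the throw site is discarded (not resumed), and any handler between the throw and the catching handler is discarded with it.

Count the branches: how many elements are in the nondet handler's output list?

Answer: 2

Step-by-step:
tell(0) @ H1 ⇒ log+=0
choose[1, 2] @ H2
  branch[0] choose=1:
    throw(1) @ H0 caught ⇒ 26
    H1 returns (26, (0))
    H2 returns [(26, (0))]
  branch[1] choose=2:
    throw(1) @ H0 caught ⇒ 26
    H1 returns (26, (0))
    H2 returns [(26, (0))]
= [(26, (0)), (26, (0))]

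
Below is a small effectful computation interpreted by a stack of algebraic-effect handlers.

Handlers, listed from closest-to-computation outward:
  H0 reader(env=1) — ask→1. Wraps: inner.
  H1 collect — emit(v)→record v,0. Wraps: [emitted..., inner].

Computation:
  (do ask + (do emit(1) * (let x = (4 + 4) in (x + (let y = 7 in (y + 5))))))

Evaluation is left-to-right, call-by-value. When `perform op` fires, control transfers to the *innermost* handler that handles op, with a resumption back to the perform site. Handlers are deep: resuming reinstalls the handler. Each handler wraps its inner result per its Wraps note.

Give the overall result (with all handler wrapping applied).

Answer: [1, 1]

Step-by-step:
ask @ H0 ⇒ 1
emit(1) @ H1 ⇒ out+=1
H0 returns 1
H1 returns [1, 1]
= [1, 1]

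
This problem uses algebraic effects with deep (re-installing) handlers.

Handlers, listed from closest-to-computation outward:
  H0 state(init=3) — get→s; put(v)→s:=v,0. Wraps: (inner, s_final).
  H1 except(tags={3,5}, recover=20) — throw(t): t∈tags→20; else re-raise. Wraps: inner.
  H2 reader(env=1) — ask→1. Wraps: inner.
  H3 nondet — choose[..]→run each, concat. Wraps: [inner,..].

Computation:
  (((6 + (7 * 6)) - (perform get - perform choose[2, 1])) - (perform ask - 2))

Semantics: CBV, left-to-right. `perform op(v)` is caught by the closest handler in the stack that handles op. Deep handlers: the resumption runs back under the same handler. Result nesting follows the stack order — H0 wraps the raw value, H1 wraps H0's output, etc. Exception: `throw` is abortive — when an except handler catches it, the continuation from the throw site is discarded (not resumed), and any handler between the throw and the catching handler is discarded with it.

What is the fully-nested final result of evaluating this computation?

Working:
get @ H0 ⇒ 3
choose[2, 1] @ H3
  branch[0] choose=2:
    ask @ H2 ⇒ 1
    H0 returns (48, 3)
    H1 returns (48, 3)
    H2 returns (48, 3)
    H3 returns [(48, 3)]
  branch[1] choose=1:
    ask @ H2 ⇒ 1
    H0 returns (47, 3)
    H1 returns (47, 3)
    H2 returns (47, 3)
    H3 returns [(47, 3)]
= [(48, 3), (47, 3)]

Answer: [(48, 3), (47, 3)]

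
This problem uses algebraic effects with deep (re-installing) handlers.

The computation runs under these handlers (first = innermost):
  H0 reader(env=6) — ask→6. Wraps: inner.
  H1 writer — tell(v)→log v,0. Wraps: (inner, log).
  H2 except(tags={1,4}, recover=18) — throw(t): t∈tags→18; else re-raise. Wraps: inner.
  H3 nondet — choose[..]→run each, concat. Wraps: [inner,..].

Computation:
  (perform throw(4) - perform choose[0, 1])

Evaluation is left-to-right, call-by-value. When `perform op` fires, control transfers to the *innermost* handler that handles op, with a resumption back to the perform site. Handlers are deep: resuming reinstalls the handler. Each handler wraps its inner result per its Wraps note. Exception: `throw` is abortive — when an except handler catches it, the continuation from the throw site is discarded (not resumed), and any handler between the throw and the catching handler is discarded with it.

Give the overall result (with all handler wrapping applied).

Answer: [18]

Evaluation trace:
throw(4) @ H2 caught ⇒ 18
H3 returns [18]
= [18]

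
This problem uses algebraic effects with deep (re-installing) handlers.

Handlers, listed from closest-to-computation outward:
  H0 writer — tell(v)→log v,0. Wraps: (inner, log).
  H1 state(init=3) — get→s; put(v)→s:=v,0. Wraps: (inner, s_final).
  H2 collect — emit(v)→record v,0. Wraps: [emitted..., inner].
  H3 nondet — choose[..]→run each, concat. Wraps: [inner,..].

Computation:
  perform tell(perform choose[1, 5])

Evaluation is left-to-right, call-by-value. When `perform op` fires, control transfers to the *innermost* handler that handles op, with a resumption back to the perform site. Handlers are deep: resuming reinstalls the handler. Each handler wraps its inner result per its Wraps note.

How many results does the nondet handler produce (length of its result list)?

Answer: 2

Working:
choose[1, 5] @ H3
  branch[0] choose=1:
    tell(1) @ H0 ⇒ log+=1
    H0 returns (0, (1))
    H1 returns ((0, (1)), 3)
    H2 returns [((0, (1)), 3)]
    H3 returns [[((0, (1)), 3)]]
  branch[1] choose=5:
    tell(5) @ H0 ⇒ log+=5
    H0 returns (0, (5))
    H1 returns ((0, (5)), 3)
    H2 returns [((0, (5)), 3)]
    H3 returns [[((0, (5)), 3)]]
= [[((0, (1)), 3)], [((0, (5)), 3)]]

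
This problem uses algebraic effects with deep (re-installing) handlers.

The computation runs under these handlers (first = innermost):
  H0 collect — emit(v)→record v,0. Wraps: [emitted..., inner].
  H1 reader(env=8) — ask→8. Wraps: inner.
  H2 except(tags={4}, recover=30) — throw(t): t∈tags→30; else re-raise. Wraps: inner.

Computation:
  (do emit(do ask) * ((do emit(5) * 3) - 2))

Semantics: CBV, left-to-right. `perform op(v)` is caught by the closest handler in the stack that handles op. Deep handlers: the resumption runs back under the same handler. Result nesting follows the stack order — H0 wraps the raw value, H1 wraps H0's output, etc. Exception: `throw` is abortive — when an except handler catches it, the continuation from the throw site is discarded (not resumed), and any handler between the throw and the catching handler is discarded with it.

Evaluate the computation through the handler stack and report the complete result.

Answer: [8, 5, 0]

Working:
ask @ H1 ⇒ 8
emit(8) @ H0 ⇒ out+=8
emit(5) @ H0 ⇒ out+=5
H0 returns [8, 5, 0]
H1 returns [8, 5, 0]
H2 returns [8, 5, 0]
= [8, 5, 0]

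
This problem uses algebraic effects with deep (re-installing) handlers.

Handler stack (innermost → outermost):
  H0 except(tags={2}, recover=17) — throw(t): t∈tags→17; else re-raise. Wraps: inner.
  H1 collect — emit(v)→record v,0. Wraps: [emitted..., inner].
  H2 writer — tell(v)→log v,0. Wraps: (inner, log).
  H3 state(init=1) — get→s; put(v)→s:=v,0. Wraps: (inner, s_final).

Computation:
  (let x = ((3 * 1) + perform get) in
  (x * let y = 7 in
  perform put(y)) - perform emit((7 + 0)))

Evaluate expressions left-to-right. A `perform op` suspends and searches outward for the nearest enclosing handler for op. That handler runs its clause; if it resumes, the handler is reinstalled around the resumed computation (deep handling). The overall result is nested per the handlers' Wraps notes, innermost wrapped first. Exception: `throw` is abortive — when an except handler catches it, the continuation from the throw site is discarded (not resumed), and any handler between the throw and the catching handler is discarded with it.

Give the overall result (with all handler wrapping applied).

Step-by-step:
get @ H3 ⇒ 1
put(7) @ H3 ⇒ s:=7
emit(7) @ H1 ⇒ out+=7
H0 returns 0
H1 returns [7, 0]
H2 returns ([7, 0], ())
H3 returns (([7, 0], ()), 7)
= (([7, 0], ()), 7)

Answer: (([7, 0], ()), 7)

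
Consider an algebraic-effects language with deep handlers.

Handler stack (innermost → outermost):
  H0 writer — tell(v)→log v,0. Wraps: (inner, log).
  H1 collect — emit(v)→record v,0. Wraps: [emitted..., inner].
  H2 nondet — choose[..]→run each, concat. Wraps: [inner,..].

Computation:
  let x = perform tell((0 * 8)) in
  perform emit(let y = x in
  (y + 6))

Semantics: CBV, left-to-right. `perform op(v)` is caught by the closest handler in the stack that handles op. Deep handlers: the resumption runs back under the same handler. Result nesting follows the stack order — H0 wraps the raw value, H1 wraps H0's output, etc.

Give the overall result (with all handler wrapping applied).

Answer: [[6, (0, (0))]]

Working:
tell(0) @ H0 ⇒ log+=0
emit(6) @ H1 ⇒ out+=6
H0 returns (0, (0))
H1 returns [6, (0, (0))]
H2 returns [[6, (0, (0))]]
= [[6, (0, (0))]]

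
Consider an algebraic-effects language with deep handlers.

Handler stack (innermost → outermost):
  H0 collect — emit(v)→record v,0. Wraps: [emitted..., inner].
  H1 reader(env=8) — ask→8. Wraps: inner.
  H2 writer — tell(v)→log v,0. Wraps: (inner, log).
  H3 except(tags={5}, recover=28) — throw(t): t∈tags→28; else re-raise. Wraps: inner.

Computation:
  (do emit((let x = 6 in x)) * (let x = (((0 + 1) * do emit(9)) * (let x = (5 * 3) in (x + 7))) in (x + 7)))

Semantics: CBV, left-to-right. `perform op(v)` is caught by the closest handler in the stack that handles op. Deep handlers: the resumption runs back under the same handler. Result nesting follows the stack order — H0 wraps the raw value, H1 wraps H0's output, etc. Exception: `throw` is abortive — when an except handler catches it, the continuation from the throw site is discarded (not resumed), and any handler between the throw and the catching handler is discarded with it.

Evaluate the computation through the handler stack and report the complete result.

Working:
emit(6) @ H0 ⇒ out+=6
emit(9) @ H0 ⇒ out+=9
H0 returns [6, 9, 0]
H1 returns [6, 9, 0]
H2 returns ([6, 9, 0], ())
H3 returns ([6, 9, 0], ())
= ([6, 9, 0], ())

Answer: ([6, 9, 0], ())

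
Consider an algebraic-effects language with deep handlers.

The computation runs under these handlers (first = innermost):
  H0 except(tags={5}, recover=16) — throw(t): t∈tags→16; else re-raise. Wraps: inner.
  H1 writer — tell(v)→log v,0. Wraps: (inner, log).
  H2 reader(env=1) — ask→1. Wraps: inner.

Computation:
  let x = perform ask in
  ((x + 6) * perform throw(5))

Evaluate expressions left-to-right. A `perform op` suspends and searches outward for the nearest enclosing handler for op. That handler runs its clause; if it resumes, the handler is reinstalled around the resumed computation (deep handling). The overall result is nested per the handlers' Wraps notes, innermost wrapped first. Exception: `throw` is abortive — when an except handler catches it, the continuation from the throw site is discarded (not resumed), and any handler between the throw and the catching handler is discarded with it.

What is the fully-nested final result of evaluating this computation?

Answer: (16, ())

Evaluation trace:
ask @ H2 ⇒ 1
throw(5) @ H0 caught ⇒ 16
H1 returns (16, ())
H2 returns (16, ())
= (16, ())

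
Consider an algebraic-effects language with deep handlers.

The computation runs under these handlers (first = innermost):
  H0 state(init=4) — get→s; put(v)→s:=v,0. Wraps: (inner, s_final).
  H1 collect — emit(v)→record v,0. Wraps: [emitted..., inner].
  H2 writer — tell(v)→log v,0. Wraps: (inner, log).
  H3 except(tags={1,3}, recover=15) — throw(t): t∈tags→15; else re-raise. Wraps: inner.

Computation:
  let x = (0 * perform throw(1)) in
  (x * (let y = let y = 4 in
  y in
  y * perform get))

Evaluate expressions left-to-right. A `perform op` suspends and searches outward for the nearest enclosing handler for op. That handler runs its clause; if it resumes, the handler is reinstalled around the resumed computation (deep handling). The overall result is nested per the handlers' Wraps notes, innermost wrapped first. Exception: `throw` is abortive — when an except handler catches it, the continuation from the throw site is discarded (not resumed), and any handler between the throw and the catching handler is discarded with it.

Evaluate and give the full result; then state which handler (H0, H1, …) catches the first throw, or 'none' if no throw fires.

Answer: 15 ; first throw caught by: H3

Step-by-step:
throw(1) @ H3 caught ⇒ 15
= 15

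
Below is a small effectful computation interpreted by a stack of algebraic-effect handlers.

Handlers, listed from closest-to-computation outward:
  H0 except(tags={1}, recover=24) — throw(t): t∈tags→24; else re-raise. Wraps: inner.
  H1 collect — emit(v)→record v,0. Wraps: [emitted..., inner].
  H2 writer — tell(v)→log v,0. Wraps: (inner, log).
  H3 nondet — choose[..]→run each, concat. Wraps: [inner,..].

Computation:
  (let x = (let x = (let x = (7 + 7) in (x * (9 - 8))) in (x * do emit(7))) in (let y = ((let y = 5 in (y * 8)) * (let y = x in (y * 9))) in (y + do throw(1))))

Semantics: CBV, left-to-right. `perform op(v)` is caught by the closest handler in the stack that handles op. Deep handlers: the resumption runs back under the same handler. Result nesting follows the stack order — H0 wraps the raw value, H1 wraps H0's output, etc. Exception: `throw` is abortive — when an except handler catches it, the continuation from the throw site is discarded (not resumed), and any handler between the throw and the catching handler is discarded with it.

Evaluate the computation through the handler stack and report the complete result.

Answer: [([7, 24], ())]

Step-by-step:
emit(7) @ H1 ⇒ out+=7
throw(1) @ H0 caught ⇒ 24
H1 returns [7, 24]
H2 returns ([7, 24], ())
H3 returns [([7, 24], ())]
= [([7, 24], ())]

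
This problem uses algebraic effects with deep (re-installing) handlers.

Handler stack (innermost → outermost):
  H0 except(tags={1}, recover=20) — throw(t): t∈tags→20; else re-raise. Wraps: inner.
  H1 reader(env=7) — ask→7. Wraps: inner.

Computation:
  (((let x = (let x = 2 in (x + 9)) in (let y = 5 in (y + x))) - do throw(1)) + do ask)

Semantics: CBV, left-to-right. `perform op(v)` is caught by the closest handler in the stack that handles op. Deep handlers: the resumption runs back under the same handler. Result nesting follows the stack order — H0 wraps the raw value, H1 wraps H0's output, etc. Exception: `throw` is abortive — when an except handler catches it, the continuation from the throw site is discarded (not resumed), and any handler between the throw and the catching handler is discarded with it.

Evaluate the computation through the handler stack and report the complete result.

Answer: 20

Step-by-step:
throw(1) @ H0 caught ⇒ 20
H1 returns 20
= 20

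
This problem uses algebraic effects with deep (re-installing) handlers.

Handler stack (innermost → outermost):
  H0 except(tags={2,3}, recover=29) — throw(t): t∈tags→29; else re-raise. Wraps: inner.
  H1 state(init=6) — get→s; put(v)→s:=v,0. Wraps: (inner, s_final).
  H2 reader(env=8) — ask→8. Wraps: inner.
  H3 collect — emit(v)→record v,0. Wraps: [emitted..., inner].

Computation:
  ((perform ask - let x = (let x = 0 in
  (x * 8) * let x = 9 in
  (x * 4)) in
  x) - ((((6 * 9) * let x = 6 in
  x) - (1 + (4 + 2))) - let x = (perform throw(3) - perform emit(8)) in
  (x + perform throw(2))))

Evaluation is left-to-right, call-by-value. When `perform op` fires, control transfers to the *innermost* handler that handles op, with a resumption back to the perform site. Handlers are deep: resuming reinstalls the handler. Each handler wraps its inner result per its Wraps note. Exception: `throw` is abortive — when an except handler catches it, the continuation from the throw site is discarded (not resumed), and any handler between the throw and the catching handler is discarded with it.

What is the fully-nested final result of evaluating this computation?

Answer: [(29, 6)]

Working:
ask @ H2 ⇒ 8
throw(3) @ H0 caught ⇒ 29
H1 returns (29, 6)
H2 returns (29, 6)
H3 returns [(29, 6)]
= [(29, 6)]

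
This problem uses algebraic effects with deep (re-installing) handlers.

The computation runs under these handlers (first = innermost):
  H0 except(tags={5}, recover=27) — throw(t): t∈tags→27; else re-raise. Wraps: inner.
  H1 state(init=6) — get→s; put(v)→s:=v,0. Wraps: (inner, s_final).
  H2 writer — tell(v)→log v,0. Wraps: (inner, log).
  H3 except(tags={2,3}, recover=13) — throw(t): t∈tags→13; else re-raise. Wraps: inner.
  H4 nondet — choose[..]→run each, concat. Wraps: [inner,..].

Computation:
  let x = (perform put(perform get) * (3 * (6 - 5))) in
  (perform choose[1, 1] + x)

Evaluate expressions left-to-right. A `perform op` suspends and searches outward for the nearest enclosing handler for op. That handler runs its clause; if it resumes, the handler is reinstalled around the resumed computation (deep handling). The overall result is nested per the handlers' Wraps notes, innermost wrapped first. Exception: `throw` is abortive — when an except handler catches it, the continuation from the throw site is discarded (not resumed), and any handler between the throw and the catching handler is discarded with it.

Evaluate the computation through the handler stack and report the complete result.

Answer: [((1, 6), ()), ((1, 6), ())]

Evaluation trace:
get @ H1 ⇒ 6
put(6) @ H1 ⇒ s:=6
choose[1, 1] @ H4
  branch[0] choose=1:
    H0 returns 1
    H1 returns (1, 6)
    H2 returns ((1, 6), ())
    H3 returns ((1, 6), ())
    H4 returns [((1, 6), ())]
  branch[1] choose=1:
    H0 returns 1
    H1 returns (1, 6)
    H2 returns ((1, 6), ())
    H3 returns ((1, 6), ())
    H4 returns [((1, 6), ())]
= [((1, 6), ()), ((1, 6), ())]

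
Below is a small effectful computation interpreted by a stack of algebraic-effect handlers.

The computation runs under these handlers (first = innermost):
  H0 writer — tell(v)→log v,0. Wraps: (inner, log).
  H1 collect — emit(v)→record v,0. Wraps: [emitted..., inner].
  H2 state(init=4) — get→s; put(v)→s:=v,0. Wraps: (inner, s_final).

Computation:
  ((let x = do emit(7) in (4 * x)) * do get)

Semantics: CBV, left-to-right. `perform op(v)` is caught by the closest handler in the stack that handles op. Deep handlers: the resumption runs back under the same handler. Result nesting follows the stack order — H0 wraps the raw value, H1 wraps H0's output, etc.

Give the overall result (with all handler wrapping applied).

Answer: ([7, (0, ())], 4)

Evaluation trace:
emit(7) @ H1 ⇒ out+=7
get @ H2 ⇒ 4
H0 returns (0, ())
H1 returns [7, (0, ())]
H2 returns ([7, (0, ())], 4)
= ([7, (0, ())], 4)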